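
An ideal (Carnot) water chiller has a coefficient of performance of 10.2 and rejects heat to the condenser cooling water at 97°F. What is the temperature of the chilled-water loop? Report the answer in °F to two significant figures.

47 °F

For a Carnot refrigerator COP_R = T_C/(T_H − T_C), so T_C = COP·T_H/(1 + COP).
With T_H = 309.26 K, T_C = 10.2 × 309.26/11.20 = 281.65 K.
Converting, 281.65 K = 47.30°F.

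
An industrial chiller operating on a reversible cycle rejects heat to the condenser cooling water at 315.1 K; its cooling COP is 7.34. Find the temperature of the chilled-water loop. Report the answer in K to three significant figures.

277 K

For a Carnot refrigerator COP_R = T_C/(T_H − T_C), so T_C = COP·T_H/(1 + COP).
With T_H = 315.10 K, T_C = 7.34 × 315.10/8.340 = 277.32 K.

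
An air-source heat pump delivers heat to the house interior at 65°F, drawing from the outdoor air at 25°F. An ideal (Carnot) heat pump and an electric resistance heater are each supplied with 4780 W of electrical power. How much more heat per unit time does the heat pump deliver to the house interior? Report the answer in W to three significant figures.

In absolute terms T_C = 269.26 K and T_H = 291.48 K, so ΔT = 22.22 K.
COP_Carnot = T_H/ΔT = 291.48/22.22 = 13.12.
The heat pump delivers Q̇_H = COP × Ẇ = 62700 W; the resistance heater delivers Ẇ = 4780 W.
Extra = (COP − 1)·Ẇ = 57920 W.

57900 W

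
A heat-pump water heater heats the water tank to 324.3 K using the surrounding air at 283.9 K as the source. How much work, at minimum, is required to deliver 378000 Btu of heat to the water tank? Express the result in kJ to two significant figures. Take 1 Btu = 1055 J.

50000 kJ

The reservoir spacing is ΔT = 324.3 − 283.9 = 40.40 K.
The reversible limit is COP_HP = T_H/ΔT = 8.027, so W_min = Q_H/COP = Q_H·ΔT/T_H.
W_min = 378000 × 40.40/324.30 = 47090 Btu = 49680 kJ.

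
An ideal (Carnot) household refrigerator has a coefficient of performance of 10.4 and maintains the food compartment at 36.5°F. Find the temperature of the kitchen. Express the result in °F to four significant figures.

84.21 °F

COP_R = T_C/(T_H − T_C) gives T_H − T_C = T_C/COP.
With T_C = 275.65 K, T_H = 275.65 × (1 + 1/10.4) = 302.15 K.
Converting, 302.15 K = 84.21°F.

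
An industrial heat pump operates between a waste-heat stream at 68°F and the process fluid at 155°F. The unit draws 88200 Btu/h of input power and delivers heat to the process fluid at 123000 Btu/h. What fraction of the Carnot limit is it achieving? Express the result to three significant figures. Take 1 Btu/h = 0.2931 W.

COP_actual = Q̇_H/Ẇ = 123000/88200 = 1.395.
In absolute terms T_C = 293.15 K and T_H = 341.48 K, so ΔT = 48.33 K.
COP_Carnot = T_H/ΔT = 341.48/48.33 = 7.065.
η_II = COP_actual/COP_Carnot = 1.395/7.065 = 0.1974.

0.197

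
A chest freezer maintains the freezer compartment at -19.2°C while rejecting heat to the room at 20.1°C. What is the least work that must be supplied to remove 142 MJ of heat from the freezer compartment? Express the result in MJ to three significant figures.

22.0 MJ

In absolute terms T_C = 253.95 K and T_H = 293.25 K, so ΔT = 39.30 K.
The reversible limit is COP_R = T_C/ΔT = 6.462, so W_min = Q_C/COP = Q_C·ΔT/T_C.
W_min = 142.0 × 39.30/253.95 = 21.98 MJ.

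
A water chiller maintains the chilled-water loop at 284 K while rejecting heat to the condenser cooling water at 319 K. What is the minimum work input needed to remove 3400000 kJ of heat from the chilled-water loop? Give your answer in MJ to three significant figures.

The reservoir spacing is ΔT = 319 − 284 = 35.00 K.
The reversible limit is COP_R = T_C/ΔT = 8.114, so W_min = Q_C/COP = Q_C·ΔT/T_C.
W_min = 3400000 × 35.00/284.00 = 419000 kJ = 419.0 MJ.

419 MJ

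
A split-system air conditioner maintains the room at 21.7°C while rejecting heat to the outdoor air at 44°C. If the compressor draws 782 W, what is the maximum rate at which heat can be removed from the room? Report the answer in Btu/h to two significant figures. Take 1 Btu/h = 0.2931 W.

In absolute terms T_C = 294.85 K and T_H = 317.15 K, so ΔT = 22.30 K.
COP_Carnot = T_C/ΔT = 294.85/22.30 = 13.22.
Q̇_max = COP_Carnot × Ẇ = 13.22 × 782.0 W = 10340 W = 35280 Btu/h.

35000 Btu/h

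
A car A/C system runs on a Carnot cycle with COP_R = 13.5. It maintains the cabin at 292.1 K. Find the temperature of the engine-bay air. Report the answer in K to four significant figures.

313.7 K

COP_R = T_C/(T_H − T_C) gives T_H − T_C = T_C/COP.
With T_C = 292.10 K, T_H = 292.10 × (1 + 1/13.5) = 313.74 K.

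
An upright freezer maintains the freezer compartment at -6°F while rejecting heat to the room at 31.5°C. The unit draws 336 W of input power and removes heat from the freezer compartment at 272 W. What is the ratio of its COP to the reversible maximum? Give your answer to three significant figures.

COP_actual = Q̇_C/Ẇ = 272.0/336.0 = 0.8095.
In absolute terms T_C = 252.04 K and T_H = 304.65 K, so ΔT = 52.61 K.
COP_Carnot = T_C/ΔT = 252.04/52.61 = 4.791.
η_II = COP_actual/COP_Carnot = 0.8095/4.791 = 0.1690.

0.169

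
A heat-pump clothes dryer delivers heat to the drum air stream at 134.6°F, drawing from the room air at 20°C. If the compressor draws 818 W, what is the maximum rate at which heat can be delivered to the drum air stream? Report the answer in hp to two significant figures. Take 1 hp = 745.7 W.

9.8 hp

In absolute terms T_C = 293.15 K and T_H = 330.15 K, so ΔT = 37.00 K.
COP_Carnot = T_H/ΔT = 330.15/37.00 = 8.923.
Q̇_max = COP_Carnot × Ẇ = 8.923 × 818.0 W = 7299 W = 9.788 hp.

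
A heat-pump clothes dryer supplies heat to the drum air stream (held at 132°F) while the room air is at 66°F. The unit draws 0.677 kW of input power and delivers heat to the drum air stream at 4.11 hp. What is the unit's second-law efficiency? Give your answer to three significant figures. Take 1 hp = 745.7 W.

Converting, Q̇_H = 4.110 hp = 3.065 kW, so COP_actual = Q̇_H/Ẇ = 3.065/0.6770 = 4.527.
In absolute terms T_C = 292.04 K and T_H = 328.71 K, so ΔT = 36.67 K.
COP_Carnot = T_H/ΔT = 328.71/36.67 = 8.965.
η_II = COP_actual/COP_Carnot = 4.527/8.965 = 0.5050.

0.505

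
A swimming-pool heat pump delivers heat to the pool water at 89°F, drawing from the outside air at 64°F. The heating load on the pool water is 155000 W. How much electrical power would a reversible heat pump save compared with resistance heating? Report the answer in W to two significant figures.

In absolute terms T_C = 290.93 K and T_H = 304.82 K, so ΔT = 13.89 K.
COP_Carnot = T_H/ΔT = 304.82/13.89 = 21.95.
Resistance heating needs Ẇ_res = Q̇_H = 155000 W; the reversible heat pump needs only Ẇ_hp = Q̇_H/COP = 7063 W.
Saving = 155000 − 7063 = 147900 W.

150000 W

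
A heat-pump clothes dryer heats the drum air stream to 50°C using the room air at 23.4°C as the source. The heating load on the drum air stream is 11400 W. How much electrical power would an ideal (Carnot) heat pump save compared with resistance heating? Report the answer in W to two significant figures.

In absolute terms T_C = 296.55 K and T_H = 323.15 K, so ΔT = 26.60 K.
COP_Carnot = T_H/ΔT = 323.15/26.60 = 12.15.
Resistance heating needs Ẇ_res = Q̇_H = 11400 W; the reversible heat pump needs only Ẇ_hp = Q̇_H/COP = 938.4 W.
Saving = 11400 − 938.4 = 10460 W.

10000 W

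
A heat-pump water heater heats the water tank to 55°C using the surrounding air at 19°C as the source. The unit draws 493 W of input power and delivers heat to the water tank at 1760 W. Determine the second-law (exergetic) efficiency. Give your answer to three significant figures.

COP_actual = Q̇_H/Ẇ = 1760/493.0 = 3.570.
In absolute terms T_C = 292.15 K and T_H = 328.15 K, so ΔT = 36.00 K.
COP_Carnot = T_H/ΔT = 328.15/36.00 = 9.115.
η_II = COP_actual/COP_Carnot = 3.570/9.115 = 0.3916.

0.392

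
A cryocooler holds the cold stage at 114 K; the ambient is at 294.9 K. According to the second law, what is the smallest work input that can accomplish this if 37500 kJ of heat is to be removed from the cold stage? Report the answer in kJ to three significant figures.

59500 kJ

The reservoir spacing is ΔT = 294.9 − 114 = 180.9 K.
The reversible limit is COP_R = T_C/ΔT = 0.6302, so W_min = Q_C/COP = Q_C·ΔT/T_C.
W_min = 37500 × 180.9/114.00 = 59510 kJ.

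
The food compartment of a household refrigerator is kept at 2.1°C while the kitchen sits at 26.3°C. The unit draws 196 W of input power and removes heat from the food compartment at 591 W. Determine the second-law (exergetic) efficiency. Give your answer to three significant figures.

COP_actual = Q̇_C/Ẇ = 591.0/196.0 = 3.015.
In absolute terms T_C = 275.25 K and T_H = 299.45 K, so ΔT = 24.20 K.
COP_Carnot = T_C/ΔT = 275.25/24.20 = 11.37.
η_II = COP_actual/COP_Carnot = 3.015/11.37 = 0.2651.

0.265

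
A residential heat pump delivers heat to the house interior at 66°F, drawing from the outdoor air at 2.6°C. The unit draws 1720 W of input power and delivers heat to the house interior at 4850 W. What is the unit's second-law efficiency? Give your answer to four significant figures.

0.1573

COP_actual = Q̇_H/Ẇ = 4850/1720 = 2.820.
In absolute terms T_C = 275.75 K and T_H = 292.04 K, so ΔT = 16.29 K.
COP_Carnot = T_H/ΔT = 292.04/16.29 = 17.93.
η_II = COP_actual/COP_Carnot = 2.820/17.93 = 0.1573.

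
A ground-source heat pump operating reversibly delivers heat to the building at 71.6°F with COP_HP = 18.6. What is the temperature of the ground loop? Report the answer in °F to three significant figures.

COP_HP = T_H/(T_H − T_C) gives T_H − T_C = T_H/COP.
With T_H = 295.15 K, T_C = 295.15 × (1 − 1/18.6) = 279.28 K.
Converting, 279.28 K = 43.04°F.

43.0 °F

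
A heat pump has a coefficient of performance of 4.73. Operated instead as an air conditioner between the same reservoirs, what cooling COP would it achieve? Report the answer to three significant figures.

Since Q_H = Q_C + W for any cycle, COP_R = Q_C/W = Q_H/W − 1.
COP_R = 4.73 − 1 = 3.73.

3.73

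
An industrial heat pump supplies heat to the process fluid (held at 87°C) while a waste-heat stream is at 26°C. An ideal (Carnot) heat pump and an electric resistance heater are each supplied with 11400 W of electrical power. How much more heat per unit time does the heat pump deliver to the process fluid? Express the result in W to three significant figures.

In absolute terms T_C = 299.15 K and T_H = 360.15 K, so ΔT = 61.00 K.
COP_Carnot = T_H/ΔT = 360.15/61.00 = 5.904.
The heat pump delivers Q̇_H = COP × Ẇ = 67310 W; the resistance heater delivers Ẇ = 11400 W.
Extra = (COP − 1)·Ẇ = 55910 W.

55900 W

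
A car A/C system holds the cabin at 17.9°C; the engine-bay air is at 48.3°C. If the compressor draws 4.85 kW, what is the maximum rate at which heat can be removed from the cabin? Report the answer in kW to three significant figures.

46.4 kW

In absolute terms T_C = 291.05 K and T_H = 321.45 K, so ΔT = 30.40 K.
COP_Carnot = T_C/ΔT = 291.05/30.40 = 9.574.
Q̇_max = COP_Carnot × Ẇ = 9.574 × 4.850 kW = 46.43 kW.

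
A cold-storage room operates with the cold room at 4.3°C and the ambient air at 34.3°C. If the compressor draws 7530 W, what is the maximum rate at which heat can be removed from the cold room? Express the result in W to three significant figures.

69600 W

In absolute terms T_C = 277.45 K and T_H = 307.45 K, so ΔT = 30.00 K.
COP_Carnot = T_C/ΔT = 277.45/30.00 = 9.248.
Q̇_max = COP_Carnot × Ẇ = 9.248 × 7530 W = 69640 W.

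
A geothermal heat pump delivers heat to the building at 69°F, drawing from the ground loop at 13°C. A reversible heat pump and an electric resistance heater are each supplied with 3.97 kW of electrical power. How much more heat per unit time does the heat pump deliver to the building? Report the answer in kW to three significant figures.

150 kW

In absolute terms T_C = 286.15 K and T_H = 293.71 K, so ΔT = 7.556 K.
COP_Carnot = T_H/ΔT = 293.71/7.556 = 38.87.
The heat pump delivers Q̇_H = COP × Ẇ = 154.3 kW; the resistance heater delivers Ẇ = 3.970 kW.
Extra = (COP − 1)·Ẇ = 150.4 kW.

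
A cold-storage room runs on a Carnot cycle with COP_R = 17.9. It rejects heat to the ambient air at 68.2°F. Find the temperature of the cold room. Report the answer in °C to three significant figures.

For a Carnot refrigerator COP_R = T_C/(T_H − T_C), so T_C = COP·T_H/(1 + COP).
With T_H = 293.26 K, T_C = 17.9 × 293.26/18.90 = 277.74 K.
Converting, 277.74 K = 4.59°C.

4.59 °C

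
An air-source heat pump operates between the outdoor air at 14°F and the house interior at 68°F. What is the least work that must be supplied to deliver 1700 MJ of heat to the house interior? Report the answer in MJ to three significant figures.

174 MJ

In absolute terms T_C = 263.15 K and T_H = 293.15 K, so ΔT = 30.00 K.
The reversible limit is COP_HP = T_H/ΔT = 9.772, so W_min = Q_H/COP = Q_H·ΔT/T_H.
W_min = 1700 × 30.00/293.15 = 174.0 MJ.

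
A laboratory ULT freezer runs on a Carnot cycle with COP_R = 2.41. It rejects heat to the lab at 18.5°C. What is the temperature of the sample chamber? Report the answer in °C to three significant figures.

-67.0 °C

For a Carnot refrigerator COP_R = T_C/(T_H − T_C), so T_C = COP·T_H/(1 + COP).
With T_H = 291.65 K, T_C = 2.41 × 291.65/3.410 = 206.12 K.
Converting, 206.12 K = -67.03°C.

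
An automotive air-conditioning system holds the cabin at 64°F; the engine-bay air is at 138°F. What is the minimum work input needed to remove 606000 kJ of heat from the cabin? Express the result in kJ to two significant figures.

In absolute terms T_C = 290.93 K and T_H = 332.04 K, so ΔT = 41.11 K.
The reversible limit is COP_R = T_C/ΔT = 7.077, so W_min = Q_C/COP = Q_C·ΔT/T_C.
W_min = 606000 × 41.11/290.93 = 85630 kJ.

86000 kJ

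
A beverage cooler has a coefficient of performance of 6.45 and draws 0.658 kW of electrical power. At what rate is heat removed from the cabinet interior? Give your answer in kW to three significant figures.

4.24 kW

Q̇_C = COP × Ẇ = 6.45 × 0.6580 = 4.244 kW.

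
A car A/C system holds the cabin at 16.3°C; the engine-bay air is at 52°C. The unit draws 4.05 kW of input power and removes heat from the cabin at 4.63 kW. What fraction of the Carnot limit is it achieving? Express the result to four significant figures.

COP_actual = Q̇_C/Ẇ = 4.630/4.050 = 1.143.
In absolute terms T_C = 289.45 K and T_H = 325.15 K, so ΔT = 35.70 K.
COP_Carnot = T_C/ΔT = 289.45/35.70 = 8.108.
η_II = COP_actual/COP_Carnot = 1.143/8.108 = 0.1410.

0.1410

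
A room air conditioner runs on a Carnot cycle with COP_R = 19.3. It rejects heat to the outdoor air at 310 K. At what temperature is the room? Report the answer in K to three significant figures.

For a Carnot refrigerator COP_R = T_C/(T_H − T_C), so T_C = COP·T_H/(1 + COP).
With T_H = 310.00 K, T_C = 19.3 × 310.00/20.30 = 294.73 K.

295 K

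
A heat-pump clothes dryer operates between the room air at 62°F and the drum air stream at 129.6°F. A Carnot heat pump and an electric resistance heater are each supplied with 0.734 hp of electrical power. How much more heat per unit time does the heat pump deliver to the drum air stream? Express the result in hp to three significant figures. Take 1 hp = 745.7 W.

5.66 hp

In absolute terms T_C = 289.82 K and T_H = 327.37 K, so ΔT = 37.56 K.
COP_Carnot = T_H/ΔT = 327.37/37.56 = 8.717.
The heat pump delivers Q̇_H = COP × Ẇ = 6.398 hp; the resistance heater delivers Ẇ = 0.7340 hp.
Extra = (COP − 1)·Ẇ = 5.664 hp.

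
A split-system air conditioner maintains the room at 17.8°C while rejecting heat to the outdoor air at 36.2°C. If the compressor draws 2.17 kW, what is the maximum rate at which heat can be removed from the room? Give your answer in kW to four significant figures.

In absolute terms T_C = 290.95 K and T_H = 309.35 K, so ΔT = 18.40 K.
COP_Carnot = T_C/ΔT = 290.95/18.40 = 15.81.
Q̇_max = COP_Carnot × Ẇ = 15.81 × 2.170 kW = 34.31 kW.

34.31 kW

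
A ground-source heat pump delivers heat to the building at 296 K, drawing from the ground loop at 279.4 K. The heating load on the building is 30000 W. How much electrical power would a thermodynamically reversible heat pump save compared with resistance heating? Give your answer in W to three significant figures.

The reservoir spacing is ΔT = 296 − 279.4 = 16.60 K.
COP_Carnot = T_H/ΔT = 296.00/16.60 = 17.83.
Resistance heating needs Ẇ_res = Q̇_H = 30000 W; the reversible heat pump needs only Ẇ_hp = Q̇_H/COP = 1682 W.
Saving = 30000 − 1682 = 28320 W.

28300 W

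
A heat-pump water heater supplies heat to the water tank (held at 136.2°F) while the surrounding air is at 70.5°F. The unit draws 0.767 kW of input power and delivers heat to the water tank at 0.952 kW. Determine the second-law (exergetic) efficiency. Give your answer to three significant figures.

COP_actual = Q̇_H/Ẇ = 0.9520/0.7670 = 1.241.
In absolute terms T_C = 294.54 K and T_H = 331.04 K, so ΔT = 36.50 K.
COP_Carnot = T_H/ΔT = 331.04/36.50 = 9.070.
η_II = COP_actual/COP_Carnot = 1.241/9.070 = 0.1369.

0.137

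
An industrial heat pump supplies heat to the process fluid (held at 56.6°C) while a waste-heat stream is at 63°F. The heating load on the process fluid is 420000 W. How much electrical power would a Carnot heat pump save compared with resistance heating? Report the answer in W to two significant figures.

370000 W

In absolute terms T_C = 290.37 K and T_H = 329.75 K, so ΔT = 39.38 K.
COP_Carnot = T_H/ΔT = 329.75/39.38 = 8.374.
Resistance heating needs Ẇ_res = Q̇_H = 420000 W; the reversible heat pump needs only Ẇ_hp = Q̇_H/COP = 50160 W.
Saving = 420000 − 50160 = 369800 W.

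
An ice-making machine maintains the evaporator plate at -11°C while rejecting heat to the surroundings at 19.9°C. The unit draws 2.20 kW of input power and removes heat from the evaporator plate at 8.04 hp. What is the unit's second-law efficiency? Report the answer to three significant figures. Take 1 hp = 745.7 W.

0.321

Converting, Q̇_C = 8.040 hp = 5.995 kW, so COP_actual = Q̇_C/Ẇ = 5.995/2.200 = 2.725.
In absolute terms T_C = 262.15 K and T_H = 293.05 K, so ΔT = 30.90 K.
COP_Carnot = T_C/ΔT = 262.15/30.90 = 8.484.
η_II = COP_actual/COP_Carnot = 2.725/8.484 = 0.3212.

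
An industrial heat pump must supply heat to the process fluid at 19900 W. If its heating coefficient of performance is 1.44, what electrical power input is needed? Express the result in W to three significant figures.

Ẇ = Q̇_H/COP_HP = 19900/1.44 = 13820 W.

13800 W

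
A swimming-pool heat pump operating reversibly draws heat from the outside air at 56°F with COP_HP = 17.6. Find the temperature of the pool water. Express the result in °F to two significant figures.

COP_HP = T_H/(T_H − T_C) rearranges to T_H = COP·T_C/(COP − 1).
With T_C = 286.48 K, T_H = 17.6 × 286.48/16.60 = 303.74 K.
Converting, 303.74 K = 87.06°F.

87 °F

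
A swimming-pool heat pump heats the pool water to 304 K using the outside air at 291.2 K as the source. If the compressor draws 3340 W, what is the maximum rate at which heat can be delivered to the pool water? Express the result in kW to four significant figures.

The reservoir spacing is ΔT = 304 − 291.2 = 12.80 K.
COP_Carnot = T_H/ΔT = 304.00/12.80 = 23.75.
Q̇_max = COP_Carnot × Ẇ = 23.75 × 3340 W = 79330 W = 79.33 kW.

79.33 kW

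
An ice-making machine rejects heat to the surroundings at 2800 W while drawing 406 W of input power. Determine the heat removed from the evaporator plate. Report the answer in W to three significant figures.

For a cyclic device the first law requires Q̇_H = Q̇_C + Ẇ.
Q̇_C = Q̇_H − Ẇ = 2394 W.

2390 W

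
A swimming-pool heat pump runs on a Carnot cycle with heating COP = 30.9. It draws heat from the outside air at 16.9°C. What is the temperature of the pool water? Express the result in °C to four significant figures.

26.60 °C

COP_HP = T_H/(T_H − T_C) rearranges to T_H = COP·T_C/(COP − 1).
With T_C = 290.05 K, T_H = 30.9 × 290.05/29.90 = 299.75 K.
Converting, 299.75 K = 26.60°C.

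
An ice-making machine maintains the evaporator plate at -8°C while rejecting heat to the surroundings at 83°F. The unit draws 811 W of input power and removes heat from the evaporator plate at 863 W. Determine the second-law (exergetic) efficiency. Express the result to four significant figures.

COP_actual = Q̇_C/Ẇ = 863.0/811.0 = 1.064.
In absolute terms T_C = 265.15 K and T_H = 301.48 K, so ΔT = 36.33 K.
COP_Carnot = T_C/ΔT = 265.15/36.33 = 7.298.
η_II = COP_actual/COP_Carnot = 1.064/7.298 = 0.1458.

0.1458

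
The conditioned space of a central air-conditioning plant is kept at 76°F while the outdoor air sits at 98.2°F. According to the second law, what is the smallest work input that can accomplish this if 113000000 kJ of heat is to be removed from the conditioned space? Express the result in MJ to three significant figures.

In absolute terms T_C = 297.59 K and T_H = 309.93 K, so ΔT = 12.33 K.
The reversible limit is COP_R = T_C/ΔT = 24.13, so W_min = Q_C/COP = Q_C·ΔT/T_C.
W_min = 113000000 × 12.33/297.59 = 4683000 kJ = 4683 MJ.

4680 MJ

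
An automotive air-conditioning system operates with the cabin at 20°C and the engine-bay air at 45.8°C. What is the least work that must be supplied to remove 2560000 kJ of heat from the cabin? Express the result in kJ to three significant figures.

225000 kJ

In absolute terms T_C = 293.15 K and T_H = 318.95 K, so ΔT = 25.80 K.
The reversible limit is COP_R = T_C/ΔT = 11.36, so W_min = Q_C/COP = Q_C·ΔT/T_C.
W_min = 2560000 × 25.80/293.15 = 225300 kJ.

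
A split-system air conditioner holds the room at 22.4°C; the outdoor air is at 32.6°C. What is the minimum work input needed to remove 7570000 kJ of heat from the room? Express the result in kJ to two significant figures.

In absolute terms T_C = 295.55 K and T_H = 305.75 K, so ΔT = 10.20 K.
The reversible limit is COP_R = T_C/ΔT = 28.98, so W_min = Q_C/COP = Q_C·ΔT/T_C.
W_min = 7570000 × 10.20/295.55 = 261300 kJ.

260000 kJ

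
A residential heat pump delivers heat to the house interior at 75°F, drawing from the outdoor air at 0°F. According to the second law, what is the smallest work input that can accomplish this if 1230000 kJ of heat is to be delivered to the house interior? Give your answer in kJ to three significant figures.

In absolute terms T_C = 255.37 K and T_H = 297.04 K, so ΔT = 41.67 K.
The reversible limit is COP_HP = T_H/ΔT = 7.129, so W_min = Q_H/COP = Q_H·ΔT/T_H.
W_min = 1230000 × 41.67/297.04 = 172500 kJ.

173000 kJ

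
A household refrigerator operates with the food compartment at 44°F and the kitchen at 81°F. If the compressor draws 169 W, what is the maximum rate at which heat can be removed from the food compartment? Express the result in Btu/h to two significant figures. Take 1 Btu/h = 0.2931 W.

7800 Btu/h

In absolute terms T_C = 279.82 K and T_H = 300.37 K, so ΔT = 20.56 K.
COP_Carnot = T_C/ΔT = 279.82/20.56 = 13.61.
Q̇_max = COP_Carnot × Ẇ = 13.61 × 169.0 W = 2301 W = 7849 Btu/h.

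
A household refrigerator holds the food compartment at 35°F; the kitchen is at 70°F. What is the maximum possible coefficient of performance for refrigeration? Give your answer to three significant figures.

14.1

In absolute terms T_C = 274.82 K and T_H = 294.26 K, so ΔT = 19.44 K.
For a reversible cycle, COP_Carnot = T_C/ΔT = 274.82/19.44 = 14.13.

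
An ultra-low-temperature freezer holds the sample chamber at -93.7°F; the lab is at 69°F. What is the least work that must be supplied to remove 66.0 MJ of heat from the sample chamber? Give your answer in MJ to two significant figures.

In absolute terms T_C = 203.32 K and T_H = 293.71 K, so ΔT = 90.39 K.
The reversible limit is COP_R = T_C/ΔT = 2.249, so W_min = Q_C/COP = Q_C·ΔT/T_C.
W_min = 66.00 × 90.39/203.32 = 29.34 MJ.

29 MJ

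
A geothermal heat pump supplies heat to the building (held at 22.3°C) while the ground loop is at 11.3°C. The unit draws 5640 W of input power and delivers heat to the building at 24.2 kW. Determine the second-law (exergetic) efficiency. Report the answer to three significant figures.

Converting, Q̇_H = 24.20 kW = 24200 W, so COP_actual = Q̇_H/Ẇ = 24200/5640 = 4.291.
In absolute terms T_C = 284.45 K and T_H = 295.45 K, so ΔT = 11.00 K.
COP_Carnot = T_H/ΔT = 295.45/11.00 = 26.86.
η_II = COP_actual/COP_Carnot = 4.291/26.86 = 0.1598.

0.160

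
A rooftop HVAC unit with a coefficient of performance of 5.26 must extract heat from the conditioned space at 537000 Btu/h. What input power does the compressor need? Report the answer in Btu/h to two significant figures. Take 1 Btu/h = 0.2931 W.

Ẇ = Q̇_C/COP = 537000/5.26 = 102100 Btu/h.

100000 Btu/h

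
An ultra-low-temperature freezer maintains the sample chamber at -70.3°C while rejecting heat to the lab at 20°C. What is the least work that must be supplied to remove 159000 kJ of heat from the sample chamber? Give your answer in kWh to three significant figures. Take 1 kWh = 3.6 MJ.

In absolute terms T_C = 202.85 K and T_H = 293.15 K, so ΔT = 90.30 K.
The reversible limit is COP_R = T_C/ΔT = 2.246, so W_min = Q_C/COP = Q_C·ΔT/T_C.
W_min = 159000 × 90.30/202.85 = 70780 kJ = 19.66 kWh.

19.7 kWh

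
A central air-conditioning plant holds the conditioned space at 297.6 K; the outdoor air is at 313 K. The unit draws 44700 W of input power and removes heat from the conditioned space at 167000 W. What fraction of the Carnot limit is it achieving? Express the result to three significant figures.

0.193

COP_actual = Q̇_C/Ẇ = 167000/44700 = 3.736.
The reservoir spacing is ΔT = 313 − 297.6 = 15.40 K.
COP_Carnot = T_C/ΔT = 297.60/15.40 = 19.32.
η_II = COP_actual/COP_Carnot = 3.736/19.32 = 0.1933.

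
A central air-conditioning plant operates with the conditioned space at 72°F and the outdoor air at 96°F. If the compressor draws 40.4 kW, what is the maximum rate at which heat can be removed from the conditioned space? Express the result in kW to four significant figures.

895.0 kW

In absolute terms T_C = 295.37 K and T_H = 308.71 K, so ΔT = 13.33 K.
COP_Carnot = T_C/ΔT = 295.37/13.33 = 22.15.
Q̇_max = COP_Carnot × Ẇ = 22.15 × 40.40 kW = 895.0 kW.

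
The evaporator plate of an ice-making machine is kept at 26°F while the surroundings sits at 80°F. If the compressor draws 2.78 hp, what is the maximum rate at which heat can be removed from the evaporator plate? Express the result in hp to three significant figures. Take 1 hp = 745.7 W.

25.0 hp

In absolute terms T_C = 269.82 K and T_H = 299.82 K, so ΔT = 30.00 K.
COP_Carnot = T_C/ΔT = 269.82/30.00 = 8.994.
Q̇_max = COP_Carnot × Ẇ = 8.994 × 2.780 hp = 25.00 hp.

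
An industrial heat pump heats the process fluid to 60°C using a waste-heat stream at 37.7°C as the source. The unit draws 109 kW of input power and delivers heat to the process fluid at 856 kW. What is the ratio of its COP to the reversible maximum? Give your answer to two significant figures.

0.53

COP_actual = Q̇_H/Ẇ = 856.0/109.0 = 7.853.
In absolute terms T_C = 310.85 K and T_H = 333.15 K, so ΔT = 22.30 K.
COP_Carnot = T_H/ΔT = 333.15/22.30 = 14.94.
η_II = COP_actual/COP_Carnot = 7.853/14.94 = 0.5257.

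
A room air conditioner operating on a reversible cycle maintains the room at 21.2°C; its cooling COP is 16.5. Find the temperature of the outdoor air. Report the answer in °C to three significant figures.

39.0 °C

COP_R = T_C/(T_H − T_C) gives T_H − T_C = T_C/COP.
With T_C = 294.35 K, T_H = 294.35 × (1 + 1/16.5) = 312.19 K.
Converting, 312.19 K = 39.04°C.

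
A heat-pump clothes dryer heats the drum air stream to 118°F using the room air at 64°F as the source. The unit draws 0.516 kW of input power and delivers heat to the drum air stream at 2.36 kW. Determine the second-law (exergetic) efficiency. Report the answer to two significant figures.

COP_actual = Q̇_H/Ẇ = 2.360/0.5160 = 4.574.
In absolute terms T_C = 290.93 K and T_H = 320.93 K, so ΔT = 30.00 K.
COP_Carnot = T_H/ΔT = 320.93/30.00 = 10.70.
η_II = COP_actual/COP_Carnot = 4.574/10.70 = 0.4275.

0.43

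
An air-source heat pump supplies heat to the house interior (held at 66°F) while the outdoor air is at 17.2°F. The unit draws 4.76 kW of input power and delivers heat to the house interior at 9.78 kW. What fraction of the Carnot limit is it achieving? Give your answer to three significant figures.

0.191

COP_actual = Q̇_H/Ẇ = 9.780/4.760 = 2.055.
In absolute terms T_C = 264.93 K and T_H = 292.04 K, so ΔT = 27.11 K.
COP_Carnot = T_H/ΔT = 292.04/27.11 = 10.77.
η_II = COP_actual/COP_Carnot = 2.055/10.77 = 0.1907.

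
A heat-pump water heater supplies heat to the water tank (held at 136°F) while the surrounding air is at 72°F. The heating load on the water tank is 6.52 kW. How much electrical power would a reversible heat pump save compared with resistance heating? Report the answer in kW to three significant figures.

In absolute terms T_C = 295.37 K and T_H = 330.93 K, so ΔT = 35.56 K.
COP_Carnot = T_H/ΔT = 330.93/35.56 = 9.307.
Resistance heating needs Ẇ_res = Q̇_H = 6.520 kW; the reversible heat pump needs only Ẇ_hp = Q̇_H/COP = 0.7005 kW.
Saving = 6.520 − 0.7005 = 5.819 kW.

5.82 kW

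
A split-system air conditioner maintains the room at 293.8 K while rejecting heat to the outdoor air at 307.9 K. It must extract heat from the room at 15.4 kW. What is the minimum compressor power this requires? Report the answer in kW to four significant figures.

The reservoir spacing is ΔT = 307.9 − 293.8 = 14.10 K.
COP_Carnot = T_C/ΔT = 293.80/14.10 = 20.84.
Ẇ_min = Q̇/COP_Carnot = 15.40/20.84 = 0.7391 kW.

0.7391 kW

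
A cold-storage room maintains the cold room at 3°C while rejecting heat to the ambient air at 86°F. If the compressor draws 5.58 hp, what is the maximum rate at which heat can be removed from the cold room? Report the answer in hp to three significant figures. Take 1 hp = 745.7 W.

57.1 hp

In absolute terms T_C = 276.15 K and T_H = 303.15 K, so ΔT = 27.00 K.
COP_Carnot = T_C/ΔT = 276.15/27.00 = 10.23.
Q̇_max = COP_Carnot × Ẇ = 10.23 × 5.580 hp = 57.07 hp.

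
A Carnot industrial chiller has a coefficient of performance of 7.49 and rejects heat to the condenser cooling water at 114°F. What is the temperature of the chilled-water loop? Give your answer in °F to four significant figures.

46.43 °F

For a Carnot refrigerator COP_R = T_C/(T_H − T_C), so T_C = COP·T_H/(1 + COP).
With T_H = 318.71 K, T_C = 7.49 × 318.71/8.490 = 281.17 K.
Converting, 281.17 K = 46.43°F.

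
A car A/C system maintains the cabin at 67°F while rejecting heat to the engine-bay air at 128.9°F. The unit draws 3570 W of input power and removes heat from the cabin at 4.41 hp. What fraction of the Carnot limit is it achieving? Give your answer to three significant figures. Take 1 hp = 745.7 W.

0.108

Converting, Q̇_C = 4.410 hp = 3289 W, so COP_actual = Q̇_C/Ẇ = 3289/3570 = 0.9212.
In absolute terms T_C = 292.59 K and T_H = 326.98 K, so ΔT = 34.39 K.
COP_Carnot = T_C/ΔT = 292.59/34.39 = 8.508.
η_II = COP_actual/COP_Carnot = 0.9212/8.508 = 0.1083.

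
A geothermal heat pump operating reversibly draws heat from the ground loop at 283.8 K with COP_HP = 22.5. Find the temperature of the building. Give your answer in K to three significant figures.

COP_HP = T_H/(T_H − T_C) rearranges to T_H = COP·T_C/(COP − 1).
With T_C = 283.80 K, T_H = 22.5 × 283.80/21.50 = 297.00 K.

297 K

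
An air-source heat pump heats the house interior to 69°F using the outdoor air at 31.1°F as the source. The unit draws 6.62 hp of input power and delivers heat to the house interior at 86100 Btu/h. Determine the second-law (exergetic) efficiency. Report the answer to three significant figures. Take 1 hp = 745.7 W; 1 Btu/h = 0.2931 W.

Converting, Q̇_H = 86100 Btu/h = 33.84 hp, so COP_actual = Q̇_H/Ẇ = 33.84/6.620 = 5.112.
In absolute terms T_C = 272.65 K and T_H = 293.71 K, so ΔT = 21.06 K.
COP_Carnot = T_H/ΔT = 293.71/21.06 = 13.95.
η_II = COP_actual/COP_Carnot = 5.112/13.95 = 0.3665.

0.366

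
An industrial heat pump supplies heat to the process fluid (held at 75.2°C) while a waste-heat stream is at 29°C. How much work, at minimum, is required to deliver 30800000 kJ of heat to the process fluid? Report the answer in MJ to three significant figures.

In absolute terms T_C = 302.15 K and T_H = 348.35 K, so ΔT = 46.20 K.
The reversible limit is COP_HP = T_H/ΔT = 7.540, so W_min = Q_H/COP = Q_H·ΔT/T_H.
W_min = 30800000 × 46.20/348.35 = 4085000 kJ = 4085 MJ.

4080 MJ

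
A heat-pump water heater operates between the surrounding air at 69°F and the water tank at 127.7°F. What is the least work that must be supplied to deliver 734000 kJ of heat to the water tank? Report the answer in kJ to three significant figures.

In absolute terms T_C = 293.71 K and T_H = 326.32 K, so ΔT = 32.61 K.
The reversible limit is COP_HP = T_H/ΔT = 10.01, so W_min = Q_H/COP = Q_H·ΔT/T_H.
W_min = 734000 × 32.61/326.32 = 73350 kJ.

73400 kJ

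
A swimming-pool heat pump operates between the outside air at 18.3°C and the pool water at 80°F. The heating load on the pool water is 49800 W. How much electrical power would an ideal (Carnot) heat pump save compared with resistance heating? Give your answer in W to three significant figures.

48400 W

In absolute terms T_C = 291.45 K and T_H = 299.82 K, so ΔT = 8.367 K.
COP_Carnot = T_H/ΔT = 299.82/8.367 = 35.83.
Resistance heating needs Ẇ_res = Q̇_H = 49800 W; the reversible heat pump needs only Ẇ_hp = Q̇_H/COP = 1390 W.
Saving = 49800 − 1390 = 48410 W.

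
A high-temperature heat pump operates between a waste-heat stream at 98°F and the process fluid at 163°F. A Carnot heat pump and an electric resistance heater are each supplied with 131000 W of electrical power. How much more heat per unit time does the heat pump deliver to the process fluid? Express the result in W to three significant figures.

In absolute terms T_C = 309.82 K and T_H = 345.93 K, so ΔT = 36.11 K.
COP_Carnot = T_H/ΔT = 345.93/36.11 = 9.580.
The heat pump delivers Q̇_H = COP × Ẇ = 1255000 W; the resistance heater delivers Ẇ = 131000 W.
Extra = (COP − 1)·Ẇ = 1124000 W.

1120000 W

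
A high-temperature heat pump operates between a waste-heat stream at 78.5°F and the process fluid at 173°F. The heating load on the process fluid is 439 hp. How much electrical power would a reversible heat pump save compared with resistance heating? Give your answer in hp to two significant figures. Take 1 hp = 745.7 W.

In absolute terms T_C = 298.98 K and T_H = 351.48 K, so ΔT = 52.50 K.
COP_Carnot = T_H/ΔT = 351.48/52.50 = 6.695.
Resistance heating needs Ẇ_res = Q̇_H = 439.0 hp; the reversible heat pump needs only Ẇ_hp = Q̇_H/COP = 65.57 hp.
Saving = 439.0 − 65.57 = 373.4 hp.

370 hp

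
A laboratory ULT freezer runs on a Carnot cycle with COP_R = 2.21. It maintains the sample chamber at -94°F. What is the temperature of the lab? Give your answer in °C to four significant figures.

21.92 °C

COP_R = T_C/(T_H − T_C) gives T_H − T_C = T_C/COP.
With T_C = 203.15 K, T_H = 203.15 × (1 + 1/2.21) = 295.07 K.
Converting, 295.07 K = 21.92°C.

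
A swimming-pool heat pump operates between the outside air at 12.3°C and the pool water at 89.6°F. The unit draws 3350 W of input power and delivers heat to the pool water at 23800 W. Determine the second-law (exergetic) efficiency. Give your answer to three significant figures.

COP_actual = Q̇_H/Ẇ = 23800/3350 = 7.104.
In absolute terms T_C = 285.45 K and T_H = 305.15 K, so ΔT = 19.70 K.
COP_Carnot = T_H/ΔT = 305.15/19.70 = 15.49.
η_II = COP_actual/COP_Carnot = 7.104/15.49 = 0.4587.

0.459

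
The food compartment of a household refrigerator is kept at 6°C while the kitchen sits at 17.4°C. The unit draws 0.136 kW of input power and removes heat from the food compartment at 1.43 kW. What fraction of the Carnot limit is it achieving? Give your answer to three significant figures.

0.429

COP_actual = Q̇_C/Ẇ = 1.430/0.1360 = 10.51.
In absolute terms T_C = 279.15 K and T_H = 290.55 K, so ΔT = 11.40 K.
COP_Carnot = T_C/ΔT = 279.15/11.40 = 24.49.
η_II = COP_actual/COP_Carnot = 10.51/24.49 = 0.4294.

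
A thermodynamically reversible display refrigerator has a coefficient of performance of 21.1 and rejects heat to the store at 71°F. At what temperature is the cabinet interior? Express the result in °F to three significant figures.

For a Carnot refrigerator COP_R = T_C/(T_H − T_C), so T_C = COP·T_H/(1 + COP).
With T_H = 294.82 K, T_C = 21.1 × 294.82/22.10 = 281.48 K.
Converting, 281.48 K = 46.99°F.

47.0 °F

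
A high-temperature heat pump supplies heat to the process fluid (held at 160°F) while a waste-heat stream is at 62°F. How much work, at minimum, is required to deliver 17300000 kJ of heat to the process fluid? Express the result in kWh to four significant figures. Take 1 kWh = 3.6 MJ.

In absolute terms T_C = 289.82 K and T_H = 344.26 K, so ΔT = 54.44 K.
The reversible limit is COP_HP = T_H/ΔT = 6.323, so W_min = Q_H/COP = Q_H·ΔT/T_H.
W_min = 17300000 × 54.44/344.26 = 2736000 kJ = 760.0 kWh.

760.0 kWh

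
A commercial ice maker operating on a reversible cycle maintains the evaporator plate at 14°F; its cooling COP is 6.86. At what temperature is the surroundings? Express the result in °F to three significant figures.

83.0 °F

COP_R = T_C/(T_H − T_C) gives T_H − T_C = T_C/COP.
With T_C = 263.15 K, T_H = 263.15 × (1 + 1/6.86) = 301.51 K.
Converting, 301.51 K = 83.05°F.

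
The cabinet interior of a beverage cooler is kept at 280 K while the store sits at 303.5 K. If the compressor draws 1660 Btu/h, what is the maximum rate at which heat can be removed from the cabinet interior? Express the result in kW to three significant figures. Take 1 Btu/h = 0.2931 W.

The reservoir spacing is ΔT = 303.5 − 280 = 23.50 K.
COP_Carnot = T_C/ΔT = 280.00/23.50 = 11.91.
Q̇_max = COP_Carnot × Ẇ = 11.91 × 1660 Btu/h = 19780 Btu/h = 5.797 kW.

5.80 kW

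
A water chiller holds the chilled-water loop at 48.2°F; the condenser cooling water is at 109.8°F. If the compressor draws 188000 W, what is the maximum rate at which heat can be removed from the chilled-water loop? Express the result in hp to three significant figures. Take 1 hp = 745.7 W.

2080 hp

In absolute terms T_C = 282.15 K and T_H = 316.37 K, so ΔT = 34.22 K.
COP_Carnot = T_C/ΔT = 282.15/34.22 = 8.245.
Q̇_max = COP_Carnot × Ẇ = 8.245 × 188000 W = 1550000 W = 2079 hp.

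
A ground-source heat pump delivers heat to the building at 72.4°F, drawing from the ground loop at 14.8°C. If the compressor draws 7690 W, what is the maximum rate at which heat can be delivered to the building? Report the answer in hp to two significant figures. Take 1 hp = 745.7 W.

400 hp

In absolute terms T_C = 287.95 K and T_H = 295.59 K, so ΔT = 7.644 K.
COP_Carnot = T_H/ΔT = 295.59/7.644 = 38.67.
Q̇_max = COP_Carnot × Ẇ = 38.67 × 7690 W = 297400 W = 398.8 hp.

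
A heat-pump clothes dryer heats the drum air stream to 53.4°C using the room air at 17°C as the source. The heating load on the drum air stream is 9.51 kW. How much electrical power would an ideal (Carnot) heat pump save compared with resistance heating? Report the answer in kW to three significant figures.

8.45 kW

In absolute terms T_C = 290.15 K and T_H = 326.55 K, so ΔT = 36.40 K.
COP_Carnot = T_H/ΔT = 326.55/36.40 = 8.971.
Resistance heating needs Ẇ_res = Q̇_H = 9.510 kW; the reversible heat pump needs only Ẇ_hp = Q̇_H/COP = 1.060 kW.
Saving = 9.510 − 1.060 = 8.450 kW.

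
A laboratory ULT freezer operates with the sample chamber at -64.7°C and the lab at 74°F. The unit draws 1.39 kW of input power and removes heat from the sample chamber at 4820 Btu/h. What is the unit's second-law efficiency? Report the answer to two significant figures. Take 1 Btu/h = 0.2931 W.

Converting, Q̇_C = 4820 Btu/h = 1.413 kW, so COP_actual = Q̇_C/Ẇ = 1.413/1.390 = 1.016.
In absolute terms T_C = 208.45 K and T_H = 296.48 K, so ΔT = 88.03 K.
COP_Carnot = T_C/ΔT = 208.45/88.03 = 2.368.
η_II = COP_actual/COP_Carnot = 1.016/2.368 = 0.4292.

0.43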